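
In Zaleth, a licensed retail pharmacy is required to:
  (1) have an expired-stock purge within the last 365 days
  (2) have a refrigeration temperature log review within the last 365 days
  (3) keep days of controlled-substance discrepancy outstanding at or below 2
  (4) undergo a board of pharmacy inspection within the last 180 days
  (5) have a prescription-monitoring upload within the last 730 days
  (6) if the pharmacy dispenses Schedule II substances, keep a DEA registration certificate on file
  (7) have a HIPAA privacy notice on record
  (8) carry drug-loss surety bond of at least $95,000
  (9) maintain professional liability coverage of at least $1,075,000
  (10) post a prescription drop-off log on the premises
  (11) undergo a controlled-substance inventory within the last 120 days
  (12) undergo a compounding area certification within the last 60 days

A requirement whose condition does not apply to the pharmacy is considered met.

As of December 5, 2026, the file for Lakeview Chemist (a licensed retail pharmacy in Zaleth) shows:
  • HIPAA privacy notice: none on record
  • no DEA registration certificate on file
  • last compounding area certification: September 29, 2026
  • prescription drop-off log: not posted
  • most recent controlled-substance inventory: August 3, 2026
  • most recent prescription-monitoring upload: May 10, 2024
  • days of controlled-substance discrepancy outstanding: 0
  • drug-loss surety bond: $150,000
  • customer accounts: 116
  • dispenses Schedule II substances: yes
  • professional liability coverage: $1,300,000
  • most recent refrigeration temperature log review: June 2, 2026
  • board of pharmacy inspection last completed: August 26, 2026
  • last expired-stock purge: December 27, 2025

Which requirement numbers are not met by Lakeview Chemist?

1. expired-stock purge 343 days ago vs limit 365 → met
2. refrigeration temperature log review 186 days ago vs limit 365 → met
3. days of controlled-substance discrepancy outstanding 0 ≤ 2 → met
4. board of pharmacy inspection 101 days ago vs limit 180 → met
5. prescription-monitoring upload 939 days ago vs limit 730 → not met
6. condition 'dispenses Schedule II substances' holds; DEA registration certificate absent → not met
7. HIPAA privacy notice absent → not met
8. drug-loss surety bond $150,000 ≥ $95,000 → met
9. professional liability coverage $1,300,000 ≥ $1,075,000 → met
10. prescription drop-off log absent → not met
11. controlled-substance inventory 124 days ago vs limit 120 → not met
12. compounding area certification 67 days ago vs limit 60 → not met
Not met: 5, 6, 7, 10, 11, 12

5, 6, 7, 10, 11, 12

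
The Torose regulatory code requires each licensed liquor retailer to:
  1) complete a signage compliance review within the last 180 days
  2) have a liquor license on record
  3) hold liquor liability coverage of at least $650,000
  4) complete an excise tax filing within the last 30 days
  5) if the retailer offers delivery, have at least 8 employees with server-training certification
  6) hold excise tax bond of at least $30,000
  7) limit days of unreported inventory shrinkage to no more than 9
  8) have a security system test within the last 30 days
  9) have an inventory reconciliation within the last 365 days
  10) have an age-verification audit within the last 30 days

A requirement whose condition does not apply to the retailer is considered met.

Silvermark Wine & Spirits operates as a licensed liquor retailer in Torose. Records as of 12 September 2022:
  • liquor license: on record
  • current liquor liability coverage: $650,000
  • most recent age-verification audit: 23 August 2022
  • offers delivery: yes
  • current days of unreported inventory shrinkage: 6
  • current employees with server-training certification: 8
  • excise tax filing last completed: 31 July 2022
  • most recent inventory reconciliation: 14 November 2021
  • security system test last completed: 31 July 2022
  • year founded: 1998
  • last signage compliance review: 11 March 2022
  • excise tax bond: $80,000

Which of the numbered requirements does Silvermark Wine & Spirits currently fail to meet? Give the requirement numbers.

1. signage compliance review 185 days ago vs limit 180 → not met
2. liquor license present → met
3. liquor liability coverage $650,000 ≥ $650,000 → met
4. excise tax filing 43 days ago vs limit 30 → not met
5. condition 'offers delivery' holds; employees with server-training certification 8 ≥ 8 → met
6. excise tax bond $80,000 ≥ $30,000 → met
7. days of unreported inventory shrinkage 6 ≤ 9 → met
8. security system test 43 days ago vs limit 30 → not met
9. inventory reconciliation 302 days ago vs limit 365 → met
10. age-verification audit 20 days ago vs limit 30 → met
Not met: 1, 4, 8

1, 4, 8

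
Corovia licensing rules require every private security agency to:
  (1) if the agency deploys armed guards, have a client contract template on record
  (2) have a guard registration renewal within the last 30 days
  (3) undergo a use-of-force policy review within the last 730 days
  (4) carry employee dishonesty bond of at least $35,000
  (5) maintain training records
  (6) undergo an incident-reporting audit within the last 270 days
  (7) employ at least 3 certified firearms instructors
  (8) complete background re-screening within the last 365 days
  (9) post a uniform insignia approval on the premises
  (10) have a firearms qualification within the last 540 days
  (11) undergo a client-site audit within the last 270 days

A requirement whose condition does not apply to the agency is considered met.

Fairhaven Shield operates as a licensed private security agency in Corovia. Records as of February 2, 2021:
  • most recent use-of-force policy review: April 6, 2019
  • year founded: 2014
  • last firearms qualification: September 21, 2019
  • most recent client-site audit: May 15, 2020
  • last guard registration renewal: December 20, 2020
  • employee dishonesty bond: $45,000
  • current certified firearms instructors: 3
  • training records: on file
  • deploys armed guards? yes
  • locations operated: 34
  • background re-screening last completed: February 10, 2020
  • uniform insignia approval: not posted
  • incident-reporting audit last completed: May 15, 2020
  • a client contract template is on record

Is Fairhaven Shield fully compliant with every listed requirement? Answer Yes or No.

1. condition 'deploys armed guards' holds; client contract template present → met
2. guard registration renewal 44 days ago vs limit 30 → not met
3. use-of-force policy review 668 days ago vs limit 730 → met
4. employee dishonesty bond $45,000 ≥ $35,000 → met
5. training records present → met
6. incident-reporting audit 263 days ago vs limit 270 → met
7. certified firearms instructors 3 ≥ 3 → met
8. background re-screening 358 days ago vs limit 365 → met
9. uniform insignia approval absent → not met
10. firearms qualification 500 days ago vs limit 540 → met
11. client-site audit 263 days ago vs limit 270 → met
Not met: 2, 9

No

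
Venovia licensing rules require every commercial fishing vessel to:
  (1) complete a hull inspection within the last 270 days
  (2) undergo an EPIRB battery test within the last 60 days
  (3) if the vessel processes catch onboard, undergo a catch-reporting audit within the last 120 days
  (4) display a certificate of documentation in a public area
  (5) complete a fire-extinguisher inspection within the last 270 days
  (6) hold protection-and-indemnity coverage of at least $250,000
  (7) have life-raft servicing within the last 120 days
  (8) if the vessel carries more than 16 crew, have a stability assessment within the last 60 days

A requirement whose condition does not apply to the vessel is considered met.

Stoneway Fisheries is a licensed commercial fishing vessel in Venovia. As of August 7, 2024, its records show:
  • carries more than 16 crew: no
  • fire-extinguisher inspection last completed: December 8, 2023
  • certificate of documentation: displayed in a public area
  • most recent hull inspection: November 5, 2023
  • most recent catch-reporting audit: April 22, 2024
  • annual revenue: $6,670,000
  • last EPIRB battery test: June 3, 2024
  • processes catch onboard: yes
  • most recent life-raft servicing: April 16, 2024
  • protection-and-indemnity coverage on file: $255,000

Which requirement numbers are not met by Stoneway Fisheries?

1, 2

1. hull inspection 276 days ago vs limit 270 → not met
2. EPIRB battery test 65 days ago vs limit 60 → not met
3. condition 'processes catch onboard' holds; catch-reporting audit 107 days ago vs limit 120 → met
4. certificate of documentation present → met
5. fire-extinguisher inspection 243 days ago vs limit 270 → met
6. protection-and-indemnity coverage $255,000 ≥ $250,000 → met
7. life-raft servicing 113 days ago vs limit 120 → met
8. condition 'carries more than 16 crew' does not hold → requirement n/a → met
Not met: 1, 2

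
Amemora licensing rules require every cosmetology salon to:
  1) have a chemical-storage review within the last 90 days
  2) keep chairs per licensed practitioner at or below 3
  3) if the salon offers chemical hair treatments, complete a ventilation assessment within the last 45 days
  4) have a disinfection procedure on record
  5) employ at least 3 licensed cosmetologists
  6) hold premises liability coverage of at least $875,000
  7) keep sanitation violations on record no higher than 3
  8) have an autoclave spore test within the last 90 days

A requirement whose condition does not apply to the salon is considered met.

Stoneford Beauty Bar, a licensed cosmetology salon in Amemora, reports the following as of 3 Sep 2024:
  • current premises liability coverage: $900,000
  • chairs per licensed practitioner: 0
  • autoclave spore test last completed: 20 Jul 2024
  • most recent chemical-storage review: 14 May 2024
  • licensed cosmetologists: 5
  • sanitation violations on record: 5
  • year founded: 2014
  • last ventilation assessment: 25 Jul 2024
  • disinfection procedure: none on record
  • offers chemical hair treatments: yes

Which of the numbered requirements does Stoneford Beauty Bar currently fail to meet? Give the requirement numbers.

1. chemical-storage review 112 days ago vs limit 90 → not met
2. chairs per licensed practitioner 0 ≤ 3 → met
3. condition 'offers chemical hair treatments' holds; ventilation assessment 40 days ago vs limit 45 → met
4. disinfection procedure absent → not met
5. licensed cosmetologists 5 ≥ 3 → met
6. premises liability coverage $900,000 ≥ $875,000 → met
7. sanitation violations on record 5 > 3 → not met
8. autoclave spore test 45 days ago vs limit 90 → met
Not met: 1, 4, 7

1, 4, 7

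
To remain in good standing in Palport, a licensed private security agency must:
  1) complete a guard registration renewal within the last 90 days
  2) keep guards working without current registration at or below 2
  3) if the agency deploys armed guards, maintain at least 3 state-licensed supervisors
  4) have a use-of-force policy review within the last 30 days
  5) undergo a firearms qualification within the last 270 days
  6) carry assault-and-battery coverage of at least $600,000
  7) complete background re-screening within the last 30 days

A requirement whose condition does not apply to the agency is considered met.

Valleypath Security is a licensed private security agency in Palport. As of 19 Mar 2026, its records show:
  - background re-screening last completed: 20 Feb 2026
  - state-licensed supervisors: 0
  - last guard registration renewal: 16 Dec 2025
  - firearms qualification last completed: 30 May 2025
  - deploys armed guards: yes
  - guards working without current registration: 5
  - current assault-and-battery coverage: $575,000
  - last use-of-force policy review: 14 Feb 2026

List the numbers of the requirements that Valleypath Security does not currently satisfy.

1, 2, 3, 4, 5, 6

1. guard registration renewal 93 days ago vs limit 90 → not met
2. guards working without current registration 5 > 2 → not met
3. condition 'deploys armed guards' holds; state-licensed supervisors 0 < 3 → not met
4. use-of-force policy review 33 days ago vs limit 30 → not met
5. firearms qualification 293 days ago vs limit 270 → not met
6. assault-and-battery coverage $575,000 < $600,000 → not met
7. background re-screening 27 days ago vs limit 30 → met
Not met: 1, 2, 3, 4, 5, 6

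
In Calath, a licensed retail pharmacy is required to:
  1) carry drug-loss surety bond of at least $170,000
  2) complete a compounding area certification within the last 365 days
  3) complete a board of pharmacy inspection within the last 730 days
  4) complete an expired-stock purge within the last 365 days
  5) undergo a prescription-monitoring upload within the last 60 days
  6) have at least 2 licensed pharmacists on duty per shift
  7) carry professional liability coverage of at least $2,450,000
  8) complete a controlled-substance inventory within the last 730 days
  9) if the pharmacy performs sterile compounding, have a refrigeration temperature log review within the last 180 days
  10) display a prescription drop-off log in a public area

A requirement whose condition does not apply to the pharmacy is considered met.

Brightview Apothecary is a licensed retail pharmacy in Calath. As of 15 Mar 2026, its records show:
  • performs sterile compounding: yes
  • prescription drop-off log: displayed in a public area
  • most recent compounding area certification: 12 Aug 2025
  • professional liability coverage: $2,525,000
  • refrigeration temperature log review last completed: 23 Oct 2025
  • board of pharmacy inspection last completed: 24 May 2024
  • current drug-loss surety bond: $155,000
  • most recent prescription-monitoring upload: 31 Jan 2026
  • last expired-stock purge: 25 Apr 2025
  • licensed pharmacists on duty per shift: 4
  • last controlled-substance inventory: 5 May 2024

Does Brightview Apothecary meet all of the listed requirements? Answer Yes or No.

No

1. drug-loss surety bond $155,000 < $170,000 → not met
2. compounding area certification 215 days ago vs limit 365 → met
3. board of pharmacy inspection 660 days ago vs limit 730 → met
4. expired-stock purge 324 days ago vs limit 365 → met
5. prescription-monitoring upload 43 days ago vs limit 60 → met
6. licensed pharmacists on duty per shift 4 ≥ 2 → met
7. professional liability coverage $2,525,000 ≥ $2,450,000 → met
8. controlled-substance inventory 679 days ago vs limit 730 → met
9. condition 'performs sterile compounding' holds; refrigeration temperature log review 143 days ago vs limit 180 → met
10. prescription drop-off log present → met
Not met: 1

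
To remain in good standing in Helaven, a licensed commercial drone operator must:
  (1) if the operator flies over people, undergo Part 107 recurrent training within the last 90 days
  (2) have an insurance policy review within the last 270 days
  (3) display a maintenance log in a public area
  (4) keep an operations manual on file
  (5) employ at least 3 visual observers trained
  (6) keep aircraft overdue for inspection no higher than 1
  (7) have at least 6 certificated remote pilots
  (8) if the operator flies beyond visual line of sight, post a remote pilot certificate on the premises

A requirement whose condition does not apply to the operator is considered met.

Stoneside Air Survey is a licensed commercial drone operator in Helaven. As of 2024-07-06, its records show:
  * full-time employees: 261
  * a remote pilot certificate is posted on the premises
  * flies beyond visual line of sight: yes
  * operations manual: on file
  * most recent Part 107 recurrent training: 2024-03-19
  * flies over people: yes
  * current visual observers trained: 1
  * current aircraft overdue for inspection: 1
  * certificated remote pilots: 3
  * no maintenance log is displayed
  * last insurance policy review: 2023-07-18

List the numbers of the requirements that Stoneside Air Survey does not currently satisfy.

1. condition 'flies over people' holds; Part 107 recurrent training 109 days ago vs limit 90 → not met
2. insurance policy review 354 days ago vs limit 270 → not met
3. maintenance log absent → not met
4. operations manual present → met
5. visual observers trained 1 < 3 → not met
6. aircraft overdue for inspection 1 ≤ 1 → met
7. certificated remote pilots 3 < 6 → not met
8. condition 'flies beyond visual line of sight' holds; remote pilot certificate present → met
Not met: 1, 2, 3, 5, 7

1, 2, 3, 5, 7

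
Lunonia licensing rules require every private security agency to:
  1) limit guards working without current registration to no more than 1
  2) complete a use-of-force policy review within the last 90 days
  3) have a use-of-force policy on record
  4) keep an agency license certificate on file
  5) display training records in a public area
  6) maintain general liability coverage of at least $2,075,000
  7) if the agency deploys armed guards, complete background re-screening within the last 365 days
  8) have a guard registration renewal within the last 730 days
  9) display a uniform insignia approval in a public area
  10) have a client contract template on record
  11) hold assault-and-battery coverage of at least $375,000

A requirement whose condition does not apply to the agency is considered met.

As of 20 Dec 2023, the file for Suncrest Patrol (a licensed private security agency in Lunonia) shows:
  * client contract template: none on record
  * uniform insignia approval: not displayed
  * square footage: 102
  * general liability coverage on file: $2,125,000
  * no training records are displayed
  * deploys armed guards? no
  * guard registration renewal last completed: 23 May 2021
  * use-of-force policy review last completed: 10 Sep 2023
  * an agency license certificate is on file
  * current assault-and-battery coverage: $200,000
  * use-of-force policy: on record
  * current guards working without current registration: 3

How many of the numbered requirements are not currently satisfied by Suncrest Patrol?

1. guards working without current registration 3 > 1 → not met
2. use-of-force policy review 101 days ago vs limit 90 → not met
3. use-of-force policy present → met
4. agency license certificate present → met
5. training records absent → not met
6. general liability coverage $2,125,000 ≥ $2,075,000 → met
7. condition 'deploys armed guards' does not hold → requirement n/a → met
8. guard registration renewal 941 days ago vs limit 730 → not met
9. uniform insignia approval absent → not met
10. client contract template absent → not met
11. assault-and-battery coverage $200,000 < $375,000 → not met
Not met: 7 of 11

7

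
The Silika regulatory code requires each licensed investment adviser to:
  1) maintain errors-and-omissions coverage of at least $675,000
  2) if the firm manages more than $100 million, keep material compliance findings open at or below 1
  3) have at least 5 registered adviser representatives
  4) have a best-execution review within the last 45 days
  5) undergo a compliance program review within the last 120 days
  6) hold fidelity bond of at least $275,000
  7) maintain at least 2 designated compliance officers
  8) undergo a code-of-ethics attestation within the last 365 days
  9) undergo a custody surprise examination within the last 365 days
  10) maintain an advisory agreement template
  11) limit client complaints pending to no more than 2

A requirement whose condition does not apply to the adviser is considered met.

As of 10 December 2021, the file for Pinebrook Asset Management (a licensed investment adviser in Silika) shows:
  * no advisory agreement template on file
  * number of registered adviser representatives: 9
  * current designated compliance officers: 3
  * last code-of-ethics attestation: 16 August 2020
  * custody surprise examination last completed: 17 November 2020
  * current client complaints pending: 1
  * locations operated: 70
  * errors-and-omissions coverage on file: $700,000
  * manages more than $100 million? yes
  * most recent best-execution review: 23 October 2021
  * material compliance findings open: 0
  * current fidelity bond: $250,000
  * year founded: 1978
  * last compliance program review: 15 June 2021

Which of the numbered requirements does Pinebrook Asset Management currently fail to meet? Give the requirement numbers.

4, 5, 6, 8, 9, 10

1. errors-and-omissions coverage $700,000 ≥ $675,000 → met
2. condition 'manages more than $100 million' holds; material compliance findings open 0 ≤ 1 → met
3. registered adviser representatives 9 ≥ 5 → met
4. best-execution review 48 days ago vs limit 45 → not met
5. compliance program review 178 days ago vs limit 120 → not met
6. fidelity bond $250,000 < $275,000 → not met
7. designated compliance officers 3 ≥ 2 → met
8. code-of-ethics attestation 481 days ago vs limit 365 → not met
9. custody surprise examination 388 days ago vs limit 365 → not met
10. advisory agreement template absent → not met
11. client complaints pending 1 ≤ 2 → met
Not met: 4, 5, 6, 8, 9, 10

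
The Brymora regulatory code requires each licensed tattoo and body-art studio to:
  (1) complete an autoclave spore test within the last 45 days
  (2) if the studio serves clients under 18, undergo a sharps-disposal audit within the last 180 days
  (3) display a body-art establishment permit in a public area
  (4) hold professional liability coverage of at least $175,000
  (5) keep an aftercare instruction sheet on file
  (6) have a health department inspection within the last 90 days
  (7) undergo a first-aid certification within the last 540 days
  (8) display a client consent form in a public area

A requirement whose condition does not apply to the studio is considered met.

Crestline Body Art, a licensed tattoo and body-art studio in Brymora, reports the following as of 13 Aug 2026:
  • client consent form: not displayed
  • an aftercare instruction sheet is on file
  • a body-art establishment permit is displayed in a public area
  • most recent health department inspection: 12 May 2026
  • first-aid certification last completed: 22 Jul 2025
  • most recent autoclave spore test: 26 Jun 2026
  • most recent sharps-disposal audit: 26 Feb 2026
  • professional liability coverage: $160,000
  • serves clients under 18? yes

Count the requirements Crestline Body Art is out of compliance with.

4

1. autoclave spore test 48 days ago vs limit 45 → not met
2. condition 'serves clients under 18' holds; sharps-disposal audit 168 days ago vs limit 180 → met
3. body-art establishment permit present → met
4. professional liability coverage $160,000 < $175,000 → not met
5. aftercare instruction sheet present → met
6. health department inspection 93 days ago vs limit 90 → not met
7. first-aid certification 387 days ago vs limit 540 → met
8. client consent form absent → not met
Not met: 4 of 8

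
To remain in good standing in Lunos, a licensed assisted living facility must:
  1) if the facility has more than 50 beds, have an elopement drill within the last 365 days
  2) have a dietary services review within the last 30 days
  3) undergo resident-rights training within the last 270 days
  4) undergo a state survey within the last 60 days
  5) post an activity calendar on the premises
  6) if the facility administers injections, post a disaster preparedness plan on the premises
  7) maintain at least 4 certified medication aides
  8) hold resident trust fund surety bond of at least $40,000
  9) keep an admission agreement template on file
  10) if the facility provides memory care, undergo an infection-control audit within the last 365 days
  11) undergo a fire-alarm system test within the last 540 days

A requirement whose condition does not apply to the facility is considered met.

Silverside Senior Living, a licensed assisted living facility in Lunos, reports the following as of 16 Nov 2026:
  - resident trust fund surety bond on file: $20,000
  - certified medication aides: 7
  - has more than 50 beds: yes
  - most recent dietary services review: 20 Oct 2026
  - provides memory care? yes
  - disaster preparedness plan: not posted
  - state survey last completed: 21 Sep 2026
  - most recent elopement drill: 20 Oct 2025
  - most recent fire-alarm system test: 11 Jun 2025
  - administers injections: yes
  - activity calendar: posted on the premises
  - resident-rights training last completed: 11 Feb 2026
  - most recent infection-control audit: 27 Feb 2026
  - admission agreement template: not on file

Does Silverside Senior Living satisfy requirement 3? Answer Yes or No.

No

3. resident-rights training 278 days ago vs limit 270 → not met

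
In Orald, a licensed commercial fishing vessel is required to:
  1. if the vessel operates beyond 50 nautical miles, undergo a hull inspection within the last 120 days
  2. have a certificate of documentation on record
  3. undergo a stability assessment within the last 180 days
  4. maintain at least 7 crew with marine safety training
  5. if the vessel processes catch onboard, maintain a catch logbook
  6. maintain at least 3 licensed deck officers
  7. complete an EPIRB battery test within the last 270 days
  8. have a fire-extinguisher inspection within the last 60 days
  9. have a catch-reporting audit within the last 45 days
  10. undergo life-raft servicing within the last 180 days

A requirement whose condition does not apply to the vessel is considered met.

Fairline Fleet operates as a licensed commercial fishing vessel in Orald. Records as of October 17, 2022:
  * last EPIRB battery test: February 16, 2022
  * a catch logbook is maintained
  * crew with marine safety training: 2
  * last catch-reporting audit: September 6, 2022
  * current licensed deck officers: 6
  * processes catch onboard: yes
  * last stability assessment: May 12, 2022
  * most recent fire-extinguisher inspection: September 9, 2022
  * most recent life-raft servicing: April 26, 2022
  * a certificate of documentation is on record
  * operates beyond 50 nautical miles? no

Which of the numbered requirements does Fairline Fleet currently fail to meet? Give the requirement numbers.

1. condition 'operates beyond 50 nautical miles' does not hold → requirement n/a → met
2. certificate of documentation present → met
3. stability assessment 158 days ago vs limit 180 → met
4. crew with marine safety training 2 < 7 → not met
5. condition 'processes catch onboard' holds; catch logbook present → met
6. licensed deck officers 6 ≥ 3 → met
7. EPIRB battery test 243 days ago vs limit 270 → met
8. fire-extinguisher inspection 38 days ago vs limit 60 → met
9. catch-reporting audit 41 days ago vs limit 45 → met
10. life-raft servicing 174 days ago vs limit 180 → met
Not met: 4

4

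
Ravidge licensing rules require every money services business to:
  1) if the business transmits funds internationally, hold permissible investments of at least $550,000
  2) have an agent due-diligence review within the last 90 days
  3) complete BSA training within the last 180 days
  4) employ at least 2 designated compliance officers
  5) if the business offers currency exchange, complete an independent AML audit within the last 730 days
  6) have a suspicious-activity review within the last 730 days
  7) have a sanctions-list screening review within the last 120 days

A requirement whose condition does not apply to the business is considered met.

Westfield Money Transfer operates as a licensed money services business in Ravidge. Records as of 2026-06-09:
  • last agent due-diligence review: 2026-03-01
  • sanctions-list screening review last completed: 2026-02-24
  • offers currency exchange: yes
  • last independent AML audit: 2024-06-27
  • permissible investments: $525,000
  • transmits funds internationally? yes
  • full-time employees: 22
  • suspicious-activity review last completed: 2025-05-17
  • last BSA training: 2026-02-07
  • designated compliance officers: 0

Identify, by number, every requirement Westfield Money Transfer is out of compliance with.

1. condition 'transmits funds internationally' holds; permissible investments $525,000 < $550,000 → not met
2. agent due-diligence review 100 days ago vs limit 90 → not met
3. BSA training 122 days ago vs limit 180 → met
4. designated compliance officers 0 < 2 → not met
5. condition 'offers currency exchange' holds; independent AML audit 712 days ago vs limit 730 → met
6. suspicious-activity review 388 days ago vs limit 730 → met
7. sanctions-list screening review 105 days ago vs limit 120 → met
Not met: 1, 2, 4

1, 2, 4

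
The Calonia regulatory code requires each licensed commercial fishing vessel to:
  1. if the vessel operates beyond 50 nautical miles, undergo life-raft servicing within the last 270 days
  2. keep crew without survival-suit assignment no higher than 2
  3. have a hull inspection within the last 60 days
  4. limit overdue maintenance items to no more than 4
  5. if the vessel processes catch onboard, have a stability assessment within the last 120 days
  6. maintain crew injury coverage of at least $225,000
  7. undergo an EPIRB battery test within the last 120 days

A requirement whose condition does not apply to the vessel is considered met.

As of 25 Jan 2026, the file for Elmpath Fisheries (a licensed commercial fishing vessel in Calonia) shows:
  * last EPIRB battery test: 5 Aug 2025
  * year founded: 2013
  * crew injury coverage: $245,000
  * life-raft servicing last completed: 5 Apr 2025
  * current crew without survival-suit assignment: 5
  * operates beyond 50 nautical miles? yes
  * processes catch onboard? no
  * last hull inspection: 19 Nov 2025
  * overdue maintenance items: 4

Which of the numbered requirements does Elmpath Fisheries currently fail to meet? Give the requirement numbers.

1, 2, 3, 7

1. condition 'operates beyond 50 nautical miles' holds; life-raft servicing 295 days ago vs limit 270 → not met
2. crew without survival-suit assignment 5 > 2 → not met
3. hull inspection 67 days ago vs limit 60 → not met
4. overdue maintenance items 4 ≤ 4 → met
5. condition 'processes catch onboard' does not hold → requirement n/a → met
6. crew injury coverage $245,000 ≥ $225,000 → met
7. EPIRB battery test 173 days ago vs limit 120 → not met
Not met: 1, 2, 3, 7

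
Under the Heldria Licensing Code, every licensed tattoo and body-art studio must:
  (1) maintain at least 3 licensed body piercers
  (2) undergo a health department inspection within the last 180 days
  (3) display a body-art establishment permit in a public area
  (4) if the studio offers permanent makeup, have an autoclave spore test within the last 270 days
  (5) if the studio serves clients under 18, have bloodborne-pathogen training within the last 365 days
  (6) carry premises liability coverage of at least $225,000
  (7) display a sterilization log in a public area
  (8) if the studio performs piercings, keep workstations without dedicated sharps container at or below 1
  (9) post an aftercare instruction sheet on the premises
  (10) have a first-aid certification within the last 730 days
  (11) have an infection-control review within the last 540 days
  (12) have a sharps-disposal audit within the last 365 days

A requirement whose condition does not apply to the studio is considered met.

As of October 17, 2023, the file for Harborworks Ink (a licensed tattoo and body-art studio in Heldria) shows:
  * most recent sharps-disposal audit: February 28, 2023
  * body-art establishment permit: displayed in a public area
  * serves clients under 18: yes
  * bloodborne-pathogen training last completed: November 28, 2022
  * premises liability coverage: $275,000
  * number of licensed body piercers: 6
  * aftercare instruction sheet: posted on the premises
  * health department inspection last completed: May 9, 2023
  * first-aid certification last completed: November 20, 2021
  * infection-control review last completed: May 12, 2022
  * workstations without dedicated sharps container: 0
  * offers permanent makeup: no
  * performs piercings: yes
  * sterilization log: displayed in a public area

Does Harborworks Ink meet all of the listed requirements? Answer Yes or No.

1. licensed body piercers 6 ≥ 3 → met
2. health department inspection 161 days ago vs limit 180 → met
3. body-art establishment permit present → met
4. condition 'offers permanent makeup' does not hold → requirement n/a → met
5. condition 'serves clients under 18' holds; bloodborne-pathogen training 323 days ago vs limit 365 → met
6. premises liability coverage $275,000 ≥ $225,000 → met
7. sterilization log present → met
8. condition 'performs piercings' holds; workstations without dedicated sharps container 0 ≤ 1 → met
9. aftercare instruction sheet present → met
10. first-aid certification 696 days ago vs limit 730 → met
11. infection-control review 523 days ago vs limit 540 → met
12. sharps-disposal audit 231 days ago vs limit 365 → met
All met.

Yes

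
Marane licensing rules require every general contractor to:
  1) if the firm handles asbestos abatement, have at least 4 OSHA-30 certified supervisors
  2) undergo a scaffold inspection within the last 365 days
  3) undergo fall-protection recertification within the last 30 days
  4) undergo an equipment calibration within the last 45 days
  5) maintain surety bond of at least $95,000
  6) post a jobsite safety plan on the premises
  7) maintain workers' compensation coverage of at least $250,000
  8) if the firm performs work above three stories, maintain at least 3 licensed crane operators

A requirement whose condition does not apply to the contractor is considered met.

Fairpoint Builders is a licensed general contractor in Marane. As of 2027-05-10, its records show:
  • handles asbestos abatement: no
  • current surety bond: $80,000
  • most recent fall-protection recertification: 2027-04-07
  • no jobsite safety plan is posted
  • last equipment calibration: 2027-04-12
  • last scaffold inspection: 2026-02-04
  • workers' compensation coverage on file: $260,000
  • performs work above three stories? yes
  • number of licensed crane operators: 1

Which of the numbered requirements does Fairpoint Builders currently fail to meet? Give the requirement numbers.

2, 3, 5, 6, 8

1. condition 'handles asbestos abatement' does not hold → requirement n/a → met
2. scaffold inspection 460 days ago vs limit 365 → not met
3. fall-protection recertification 33 days ago vs limit 30 → not met
4. equipment calibration 28 days ago vs limit 45 → met
5. surety bond $80,000 < $95,000 → not met
6. jobsite safety plan absent → not met
7. workers' compensation coverage $260,000 ≥ $250,000 → met
8. condition 'performs work above three stories' holds; licensed crane operators 1 < 3 → not met
Not met: 2, 3, 5, 6, 8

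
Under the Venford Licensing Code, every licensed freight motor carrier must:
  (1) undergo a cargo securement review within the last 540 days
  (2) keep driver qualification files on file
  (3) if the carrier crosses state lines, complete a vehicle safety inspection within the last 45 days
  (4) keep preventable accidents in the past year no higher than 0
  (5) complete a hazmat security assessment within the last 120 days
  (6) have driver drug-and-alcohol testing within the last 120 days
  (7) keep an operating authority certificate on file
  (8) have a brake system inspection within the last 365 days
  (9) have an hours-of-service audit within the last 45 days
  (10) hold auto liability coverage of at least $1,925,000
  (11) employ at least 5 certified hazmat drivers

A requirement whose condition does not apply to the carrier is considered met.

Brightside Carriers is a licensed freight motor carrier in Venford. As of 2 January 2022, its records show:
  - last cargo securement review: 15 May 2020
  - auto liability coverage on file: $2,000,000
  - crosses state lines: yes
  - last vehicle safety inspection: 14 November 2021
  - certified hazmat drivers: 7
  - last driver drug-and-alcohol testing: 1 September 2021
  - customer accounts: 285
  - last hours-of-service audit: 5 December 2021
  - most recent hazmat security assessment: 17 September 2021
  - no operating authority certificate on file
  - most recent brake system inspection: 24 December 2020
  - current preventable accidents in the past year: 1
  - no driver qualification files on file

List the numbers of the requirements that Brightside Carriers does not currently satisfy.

1. cargo securement review 597 days ago vs limit 540 → not met
2. driver qualification files absent → not met
3. condition 'crosses state lines' holds; vehicle safety inspection 49 days ago vs limit 45 → not met
4. preventable accidents in the past year 1 > 0 → not met
5. hazmat security assessment 107 days ago vs limit 120 → met
6. driver drug-and-alcohol testing 123 days ago vs limit 120 → not met
7. operating authority certificate absent → not met
8. brake system inspection 374 days ago vs limit 365 → not met
9. hours-of-service audit 28 days ago vs limit 45 → met
10. auto liability coverage $2,000,000 ≥ $1,925,000 → met
11. certified hazmat drivers 7 ≥ 5 → met
Not met: 1, 2, 3, 4, 6, 7, 8

1, 2, 3, 4, 6, 7, 8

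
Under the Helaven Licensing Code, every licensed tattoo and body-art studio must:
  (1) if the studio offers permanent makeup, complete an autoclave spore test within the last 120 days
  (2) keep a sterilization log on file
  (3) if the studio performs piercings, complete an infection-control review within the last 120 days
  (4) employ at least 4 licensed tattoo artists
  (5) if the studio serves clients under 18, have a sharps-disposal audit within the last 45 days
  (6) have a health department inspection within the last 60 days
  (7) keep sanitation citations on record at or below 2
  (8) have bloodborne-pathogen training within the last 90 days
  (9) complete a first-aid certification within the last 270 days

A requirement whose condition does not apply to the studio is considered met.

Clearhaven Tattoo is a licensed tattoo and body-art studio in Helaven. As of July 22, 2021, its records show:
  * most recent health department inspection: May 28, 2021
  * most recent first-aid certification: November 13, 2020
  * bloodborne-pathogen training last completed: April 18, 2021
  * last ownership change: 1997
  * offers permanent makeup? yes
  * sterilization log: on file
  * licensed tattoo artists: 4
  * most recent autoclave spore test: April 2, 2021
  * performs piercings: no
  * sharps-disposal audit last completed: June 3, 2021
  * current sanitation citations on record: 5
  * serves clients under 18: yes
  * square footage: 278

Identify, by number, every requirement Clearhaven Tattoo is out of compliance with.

5, 7, 8

1. condition 'offers permanent makeup' holds; autoclave spore test 111 days ago vs limit 120 → met
2. sterilization log present → met
3. condition 'performs piercings' does not hold → requirement n/a → met
4. licensed tattoo artists 4 ≥ 4 → met
5. condition 'serves clients under 18' holds; sharps-disposal audit 49 days ago vs limit 45 → not met
6. health department inspection 55 days ago vs limit 60 → met
7. sanitation citations on record 5 > 2 → not met
8. bloodborne-pathogen training 95 days ago vs limit 90 → not met
9. first-aid certification 251 days ago vs limit 270 → met
Not met: 5, 7, 8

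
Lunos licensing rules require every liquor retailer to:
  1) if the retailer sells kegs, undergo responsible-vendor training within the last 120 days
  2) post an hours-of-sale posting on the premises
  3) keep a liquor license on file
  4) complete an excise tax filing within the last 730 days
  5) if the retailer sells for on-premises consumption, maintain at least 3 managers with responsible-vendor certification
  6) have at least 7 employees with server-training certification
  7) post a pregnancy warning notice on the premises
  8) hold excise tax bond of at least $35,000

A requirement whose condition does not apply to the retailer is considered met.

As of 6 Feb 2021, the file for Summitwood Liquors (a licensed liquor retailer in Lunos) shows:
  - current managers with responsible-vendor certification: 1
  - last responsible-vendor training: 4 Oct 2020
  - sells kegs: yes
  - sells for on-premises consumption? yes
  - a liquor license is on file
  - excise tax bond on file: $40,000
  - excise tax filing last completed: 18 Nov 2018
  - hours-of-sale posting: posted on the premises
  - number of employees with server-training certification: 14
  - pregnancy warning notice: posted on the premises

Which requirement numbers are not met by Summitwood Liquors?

1. condition 'sells kegs' holds; responsible-vendor training 125 days ago vs limit 120 → not met
2. hours-of-sale posting present → met
3. liquor license present → met
4. excise tax filing 811 days ago vs limit 730 → not met
5. condition 'sells for on-premises consumption' holds; managers with responsible-vendor certification 1 < 3 → not met
6. employees with server-training certification 14 ≥ 7 → met
7. pregnancy warning notice present → met
8. excise tax bond $40,000 ≥ $35,000 → met
Not met: 1, 4, 5

1, 4, 5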